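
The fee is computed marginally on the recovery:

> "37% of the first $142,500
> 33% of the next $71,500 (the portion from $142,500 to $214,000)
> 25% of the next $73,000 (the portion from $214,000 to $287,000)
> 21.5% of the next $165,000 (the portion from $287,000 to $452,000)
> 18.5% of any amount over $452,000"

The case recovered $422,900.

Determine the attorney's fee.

$123,788.50

First $142,500 at 37% = $52,725.00
Next $71,500 at 33% = $23,595.00
Next $73,000 at 25% = $18,250.00
Remaining $135,900 at 21.5% = $29,218.50
Fee: $52,725.00 + $23,595.00 + $18,250.00 + $29,218.50 = $123,788.50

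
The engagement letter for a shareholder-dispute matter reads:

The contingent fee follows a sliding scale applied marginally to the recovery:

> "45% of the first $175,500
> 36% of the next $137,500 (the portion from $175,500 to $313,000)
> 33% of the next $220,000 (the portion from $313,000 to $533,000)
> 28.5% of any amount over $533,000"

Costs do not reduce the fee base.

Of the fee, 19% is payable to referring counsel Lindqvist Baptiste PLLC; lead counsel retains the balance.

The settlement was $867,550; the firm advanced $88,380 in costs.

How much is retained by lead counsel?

Fee base is the gross recovery, $867,550; costs are reimbursed separately.
First $175,500 at 45% = $78,975.00
Next $137,500 at 36% = $49,500.00
Next $220,000 at 33% = $72,600.00
Remaining $334,550 at 28.5% = $95,346.75
Fee: $78,975.00 + $49,500.00 + $72,600.00 + $95,346.75 = $296,421.75
Referral share: 19% of $296,421.75 = $56,320.13; lead counsel retains $296,421.75 − $56,320.13 = $240,101.62.

$240,101.62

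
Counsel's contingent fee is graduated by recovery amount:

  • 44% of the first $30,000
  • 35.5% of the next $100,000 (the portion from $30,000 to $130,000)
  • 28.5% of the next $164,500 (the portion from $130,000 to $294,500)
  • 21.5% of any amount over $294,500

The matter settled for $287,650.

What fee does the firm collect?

First $30,000 at 44% = $13,200.00
Next $100,000 at 35.5% = $35,500.00
Remaining $157,650 at 28.5% = $44,930.25
Fee: $13,200.00 + $35,500.00 + $44,930.25 = $93,630.25

$93,630.25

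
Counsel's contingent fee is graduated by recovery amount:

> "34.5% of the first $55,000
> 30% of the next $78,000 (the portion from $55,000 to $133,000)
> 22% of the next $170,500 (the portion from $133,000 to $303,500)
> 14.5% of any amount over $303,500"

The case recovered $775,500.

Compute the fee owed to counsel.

$148,325.00

First $55,000 at 34.5% = $18,975.00
Next $78,000 at 30% = $23,400.00
Next $170,500 at 22% = $37,510.00
Remaining $472,000 at 14.5% = $68,440.00
Fee: $18,975.00 + $23,400.00 + $37,510.00 + $68,440.00 = $148,325.00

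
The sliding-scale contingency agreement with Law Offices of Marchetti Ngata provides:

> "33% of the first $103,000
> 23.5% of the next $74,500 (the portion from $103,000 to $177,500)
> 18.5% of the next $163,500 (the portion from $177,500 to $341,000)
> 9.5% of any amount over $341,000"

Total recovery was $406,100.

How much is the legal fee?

$87,929.50

First $103,000 at 33% = $33,990.00
Next $74,500 at 23.5% = $17,507.50
Next $163,500 at 18.5% = $30,247.50
Remaining $65,100 at 9.5% = $6,184.50
Fee: $33,990.00 + $17,507.50 + $30,247.50 + $6,184.50 = $87,929.50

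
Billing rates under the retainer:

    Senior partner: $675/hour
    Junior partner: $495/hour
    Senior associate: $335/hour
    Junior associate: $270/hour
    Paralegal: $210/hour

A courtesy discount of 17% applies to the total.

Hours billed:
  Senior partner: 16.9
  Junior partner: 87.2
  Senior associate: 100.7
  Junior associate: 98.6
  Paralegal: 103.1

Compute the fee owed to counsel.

$113,360.57

Senior partner: 16.9 × $675 = $11,407.50
Junior partner: 87.2 × $495 = $43,164.00
Senior associate: 100.7 × $335 = $33,734.50
Junior associate: 98.6 × $270 = $26,622.00
Paralegal: 103.1 × $210 = $21,651.00
Subtotal: $136,579.00
Less 17% discount: −$23,218.43
Total: $136,579.00 − $23,218.43 = $113,360.57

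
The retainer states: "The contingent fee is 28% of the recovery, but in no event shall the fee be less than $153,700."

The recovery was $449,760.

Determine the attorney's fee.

28% of $449,760 = $125,932.80
That is below the $153,700 minimum, so the minimum applies.

$153,700.00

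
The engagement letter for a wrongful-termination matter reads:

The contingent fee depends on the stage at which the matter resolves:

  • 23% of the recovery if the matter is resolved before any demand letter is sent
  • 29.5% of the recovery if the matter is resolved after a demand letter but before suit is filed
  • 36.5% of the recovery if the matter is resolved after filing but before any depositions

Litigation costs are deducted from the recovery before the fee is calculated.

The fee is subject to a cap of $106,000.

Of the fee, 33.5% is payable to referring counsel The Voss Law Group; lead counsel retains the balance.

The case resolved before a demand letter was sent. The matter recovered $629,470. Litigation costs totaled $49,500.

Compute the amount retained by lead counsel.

Fee base (net of costs): $629,470 − $49,500 = $579,970
The matter resolved before a demand letter was sent, so the 23% rate applies.
$579,970 × 23% = $133,393.10
$133,393.10 exceeds the $106,000 cap, so the fee is capped at $106,000.00.
Referral share: 33.5% of $106,000.00 = $35,510.00; lead counsel retains $106,000.00 − $35,510.00 = $70,490.00.

$70,490.00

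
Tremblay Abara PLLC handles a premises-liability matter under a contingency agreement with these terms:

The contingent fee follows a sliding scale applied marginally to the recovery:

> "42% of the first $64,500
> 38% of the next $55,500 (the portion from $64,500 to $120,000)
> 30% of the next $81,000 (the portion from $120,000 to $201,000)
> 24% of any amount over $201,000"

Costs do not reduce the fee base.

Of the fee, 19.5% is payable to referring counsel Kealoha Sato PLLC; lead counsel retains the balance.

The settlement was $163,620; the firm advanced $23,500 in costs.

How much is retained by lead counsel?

$49,319.13

Fee base is the gross recovery, $163,620; costs are reimbursed separately.
First $64,500 at 42% = $27,090.00
Next $55,500 at 38% = $21,090.00
Remaining $43,620 at 30% = $13,086.00
Fee: $27,090.00 + $21,090.00 + $13,086.00 = $61,266.00
Referral share: 19.5% of $61,266.00 = $11,946.87; lead counsel retains $61,266.00 − $11,946.87 = $49,319.13.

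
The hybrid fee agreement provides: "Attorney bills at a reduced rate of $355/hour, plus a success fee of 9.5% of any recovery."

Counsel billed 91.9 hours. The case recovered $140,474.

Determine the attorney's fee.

Hourly: 91.9 × $355 = $32,624.50
Success fee: 9.5% of $140,474 = $13,345.03
Total: $32,624.50 + $13,345.03 = $45,969.53

$45,969.53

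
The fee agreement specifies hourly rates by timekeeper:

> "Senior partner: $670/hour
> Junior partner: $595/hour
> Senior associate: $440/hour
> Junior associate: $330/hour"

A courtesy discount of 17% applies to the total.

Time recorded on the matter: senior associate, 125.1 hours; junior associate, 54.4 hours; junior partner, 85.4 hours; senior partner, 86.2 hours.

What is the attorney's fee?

$150,697.29

Senior partner: 86.2 × $670 = $57,754.00
Junior partner: 85.4 × $595 = $50,813.00
Senior associate: 125.1 × $440 = $55,044.00
Junior associate: 54.4 × $330 = $17,952.00
Subtotal: $181,563.00
Less 17% discount: −$30,865.71
Total: $181,563.00 − $30,865.71 = $150,697.29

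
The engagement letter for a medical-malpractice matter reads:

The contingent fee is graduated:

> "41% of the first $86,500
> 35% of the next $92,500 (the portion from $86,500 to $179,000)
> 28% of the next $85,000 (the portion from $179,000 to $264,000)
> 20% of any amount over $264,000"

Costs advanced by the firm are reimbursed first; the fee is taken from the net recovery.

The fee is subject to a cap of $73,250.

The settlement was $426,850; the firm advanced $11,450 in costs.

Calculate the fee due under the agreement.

Fee base (net of costs): $426,850 − $11,450 = $415,400
First $86,500 at 41% = $35,465.00
Next $92,500 at 35% = $32,375.00
Next $85,000 at 28% = $23,800.00
Remaining $151,400 at 20% = $30,280.00
Fee: $35,465.00 + $32,375.00 + $23,800.00 + $30,280.00 = $121,920.00
$121,920.00 exceeds the $73,250 cap, so the fee is capped at $73,250.00.

$73,250.00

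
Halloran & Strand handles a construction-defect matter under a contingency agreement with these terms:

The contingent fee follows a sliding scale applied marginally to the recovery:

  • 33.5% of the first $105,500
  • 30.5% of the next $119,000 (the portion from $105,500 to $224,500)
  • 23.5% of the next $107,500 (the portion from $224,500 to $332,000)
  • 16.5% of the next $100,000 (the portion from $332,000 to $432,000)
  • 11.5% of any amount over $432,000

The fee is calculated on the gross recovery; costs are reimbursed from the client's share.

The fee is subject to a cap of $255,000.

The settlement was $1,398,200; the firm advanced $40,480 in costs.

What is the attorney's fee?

Fee base is the gross recovery, $1,398,200; costs are reimbursed separately.
First $105,500 at 33.5% = $35,342.50
Next $119,000 at 30.5% = $36,295.00
Next $107,500 at 23.5% = $25,262.50
Next $100,000 at 16.5% = $16,500.00
Remaining $966,200 at 11.5% = $111,113.00
Fee: $35,342.50 + $36,295.00 + $25,262.50 + $16,500.00 + $111,113.00 = $224,513.00
$224,513.00 is under the $255,000 cap.

$224,513.00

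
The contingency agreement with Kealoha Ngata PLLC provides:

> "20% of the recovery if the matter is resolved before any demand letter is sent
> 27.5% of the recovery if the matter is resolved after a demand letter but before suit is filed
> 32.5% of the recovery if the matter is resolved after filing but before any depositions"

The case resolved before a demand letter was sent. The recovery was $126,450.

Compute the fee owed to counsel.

$25,290.00

The matter resolved before a demand letter was sent, so the 20% rate applies.
$126,450 × 20% = $25,290.00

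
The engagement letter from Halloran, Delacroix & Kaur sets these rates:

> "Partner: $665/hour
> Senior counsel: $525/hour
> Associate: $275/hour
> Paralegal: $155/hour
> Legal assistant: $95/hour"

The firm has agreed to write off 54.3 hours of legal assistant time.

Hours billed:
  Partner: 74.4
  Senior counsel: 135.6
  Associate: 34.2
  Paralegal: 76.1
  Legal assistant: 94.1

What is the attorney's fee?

Partner: 74.4 × $665 = $49,476.00
Senior counsel: 135.6 × $525 = $71,190.00
Associate: 34.2 × $275 = $9,405.00
Paralegal: 76.1 × $155 = $11,795.50
Legal assistant: 94.1 × $95 = $8,939.50
Subtotal: $150,806.00
Write-off: 54.3 × $95 = $5,158.50
Total: $150,806.00 − $5,158.50 = $145,647.50

$145,647.50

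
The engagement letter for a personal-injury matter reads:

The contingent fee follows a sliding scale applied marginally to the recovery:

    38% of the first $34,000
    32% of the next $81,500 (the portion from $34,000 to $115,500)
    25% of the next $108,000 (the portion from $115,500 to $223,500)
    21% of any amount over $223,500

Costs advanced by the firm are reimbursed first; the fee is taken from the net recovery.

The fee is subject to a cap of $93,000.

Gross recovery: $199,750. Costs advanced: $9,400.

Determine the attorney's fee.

$57,712.50

Fee base (net of costs): $199,750 − $9,400 = $190,350
First $34,000 at 38% = $12,920.00
Next $81,500 at 32% = $26,080.00
Remaining $74,850 at 25% = $18,712.50
Fee: $12,920.00 + $26,080.00 + $18,712.50 = $57,712.50
$57,712.50 is under the $93,000 cap.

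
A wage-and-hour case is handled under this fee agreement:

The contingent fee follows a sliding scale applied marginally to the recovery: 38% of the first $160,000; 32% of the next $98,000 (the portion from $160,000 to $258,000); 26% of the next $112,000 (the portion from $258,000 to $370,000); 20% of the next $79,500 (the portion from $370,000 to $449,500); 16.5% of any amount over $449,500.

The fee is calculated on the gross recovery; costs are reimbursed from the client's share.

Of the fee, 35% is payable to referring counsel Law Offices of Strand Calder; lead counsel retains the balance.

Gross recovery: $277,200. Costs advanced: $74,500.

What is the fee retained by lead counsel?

$63,148.80

Fee base is the gross recovery, $277,200; costs are reimbursed separately.
First $160,000 at 38% = $60,800.00
Next $98,000 at 32% = $31,360.00
Remaining $19,200 at 26% = $4,992.00
Fee: $60,800.00 + $31,360.00 + $4,992.00 = $97,152.00
Referral share: 35% of $97,152.00 = $34,003.20; lead counsel retains $97,152.00 − $34,003.20 = $63,148.80.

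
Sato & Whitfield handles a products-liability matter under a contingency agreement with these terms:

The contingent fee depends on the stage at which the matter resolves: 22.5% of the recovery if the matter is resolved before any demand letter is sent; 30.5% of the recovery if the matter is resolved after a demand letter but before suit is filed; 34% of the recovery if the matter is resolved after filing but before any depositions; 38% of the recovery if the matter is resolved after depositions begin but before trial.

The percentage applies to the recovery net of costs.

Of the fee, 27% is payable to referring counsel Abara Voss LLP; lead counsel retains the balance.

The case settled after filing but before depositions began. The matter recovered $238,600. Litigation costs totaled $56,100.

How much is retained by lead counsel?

$45,296.50

Fee base (net of costs): $238,600 − $56,100 = $182,500
The matter settled after filing but before depositions began, so the 34% rate applies.
$182,500 × 34% = $62,050.00
Referral share: 27% of $62,050.00 = $16,753.50; lead counsel retains $62,050.00 − $16,753.50 = $45,296.50.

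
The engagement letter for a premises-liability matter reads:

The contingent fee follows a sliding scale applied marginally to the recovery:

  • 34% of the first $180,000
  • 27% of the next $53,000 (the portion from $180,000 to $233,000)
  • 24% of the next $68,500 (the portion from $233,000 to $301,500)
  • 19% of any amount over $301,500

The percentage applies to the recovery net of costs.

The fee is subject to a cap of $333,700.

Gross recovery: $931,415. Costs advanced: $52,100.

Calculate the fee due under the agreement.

Fee base (net of costs): $931,415 − $52,100 = $879,315
First $180,000 at 34% = $61,200.00
Next $53,000 at 27% = $14,310.00
Next $68,500 at 24% = $16,440.00
Remaining $577,815 at 19% = $109,784.85
Fee: $61,200.00 + $14,310.00 + $16,440.00 + $109,784.85 = $201,734.85
$201,734.85 is under the $333,700 cap.

$201,734.85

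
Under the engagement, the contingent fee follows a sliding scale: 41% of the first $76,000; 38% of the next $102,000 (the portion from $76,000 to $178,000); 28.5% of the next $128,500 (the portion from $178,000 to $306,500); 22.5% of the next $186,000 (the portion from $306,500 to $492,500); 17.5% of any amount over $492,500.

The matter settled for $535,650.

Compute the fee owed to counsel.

$155,943.75

First $76,000 at 41% = $31,160.00
Next $102,000 at 38% = $38,760.00
Next $128,500 at 28.5% = $36,622.50
Next $186,000 at 22.5% = $41,850.00
Remaining $43,150 at 17.5% = $7,551.25
Fee: $31,160.00 + $38,760.00 + $36,622.50 + $41,850.00 + $7,551.25 = $155,943.75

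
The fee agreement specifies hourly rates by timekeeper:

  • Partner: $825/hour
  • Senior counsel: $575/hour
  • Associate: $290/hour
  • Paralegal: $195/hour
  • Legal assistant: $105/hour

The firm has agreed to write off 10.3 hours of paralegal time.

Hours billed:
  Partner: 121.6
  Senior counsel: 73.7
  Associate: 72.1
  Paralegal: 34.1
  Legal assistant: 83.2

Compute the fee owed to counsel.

$176,983.50

Partner: 121.6 × $825 = $100,320.00
Senior counsel: 73.7 × $575 = $42,377.50
Associate: 72.1 × $290 = $20,909.00
Paralegal: 34.1 × $195 = $6,649.50
Legal assistant: 83.2 × $105 = $8,736.00
Subtotal: $178,992.00
Write-off: 10.3 × $195 = $2,008.50
Total: $178,992.00 − $2,008.50 = $176,983.50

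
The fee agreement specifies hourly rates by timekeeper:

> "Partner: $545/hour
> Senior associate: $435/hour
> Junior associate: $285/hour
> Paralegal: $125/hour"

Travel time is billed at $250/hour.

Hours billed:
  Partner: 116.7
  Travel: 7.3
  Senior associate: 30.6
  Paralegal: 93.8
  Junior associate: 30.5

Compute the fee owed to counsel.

$99,155.00

Partner: 116.7 × $545 = $63,601.50
Senior associate: 30.6 × $435 = $13,311.00
Junior associate: 30.5 × $285 = $8,692.50
Paralegal: 93.8 × $125 = $11,725.00
Subtotal: $63,601.50 + $13,311.00 + $8,692.50 + $11,725.00 = $97,330.00
Travel: 7.3 × $250 = $1,825.00
Total: $97,330.00 + $1,825.00 = $99,155.00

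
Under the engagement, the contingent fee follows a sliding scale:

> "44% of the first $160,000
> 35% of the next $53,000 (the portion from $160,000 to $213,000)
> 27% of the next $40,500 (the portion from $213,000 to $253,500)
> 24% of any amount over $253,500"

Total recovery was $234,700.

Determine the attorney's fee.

$94,809.00

First $160,000 at 44% = $70,400.00
Next $53,000 at 35% = $18,550.00
Remaining $21,700 at 27% = $5,859.00
Fee: $70,400.00 + $18,550.00 + $5,859.00 = $94,809.00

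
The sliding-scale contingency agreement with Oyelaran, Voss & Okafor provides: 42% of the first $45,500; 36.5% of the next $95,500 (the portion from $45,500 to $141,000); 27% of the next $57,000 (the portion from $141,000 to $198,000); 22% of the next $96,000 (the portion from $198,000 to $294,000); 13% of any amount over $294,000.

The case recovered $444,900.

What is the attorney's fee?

First $45,500 at 42% = $19,110.00
Next $95,500 at 36.5% = $34,857.50
Next $57,000 at 27% = $15,390.00
Next $96,000 at 22% = $21,120.00
Remaining $150,900 at 13% = $19,617.00
Fee: $19,110.00 + $34,857.50 + $15,390.00 + $21,120.00 + $19,617.00 = $110,094.50

$110,094.50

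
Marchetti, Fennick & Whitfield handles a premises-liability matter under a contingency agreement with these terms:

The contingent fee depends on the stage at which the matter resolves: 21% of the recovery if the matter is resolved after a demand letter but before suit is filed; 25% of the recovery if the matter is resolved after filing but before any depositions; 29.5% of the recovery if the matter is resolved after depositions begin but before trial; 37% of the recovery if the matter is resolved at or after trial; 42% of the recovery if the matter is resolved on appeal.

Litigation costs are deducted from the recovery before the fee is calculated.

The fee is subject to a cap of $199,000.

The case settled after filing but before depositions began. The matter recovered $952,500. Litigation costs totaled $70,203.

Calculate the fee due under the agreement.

Fee base (net of costs): $952,500 − $70,203 = $882,297
The matter settled after filing but before depositions began, so the 25% rate applies.
$882,297 × 25% = $220,574.25
$220,574.25 exceeds the $199,000 cap, so the fee is capped at $199,000.00.

$199,000.00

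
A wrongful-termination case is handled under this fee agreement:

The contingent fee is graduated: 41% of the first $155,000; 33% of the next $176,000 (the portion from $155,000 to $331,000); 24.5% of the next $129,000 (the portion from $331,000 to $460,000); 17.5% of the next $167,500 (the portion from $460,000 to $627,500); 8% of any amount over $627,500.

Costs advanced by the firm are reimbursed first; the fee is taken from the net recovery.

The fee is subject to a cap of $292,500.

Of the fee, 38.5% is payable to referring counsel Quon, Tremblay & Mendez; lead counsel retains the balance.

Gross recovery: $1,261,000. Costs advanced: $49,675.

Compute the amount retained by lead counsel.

$140,990.90

Fee base (net of costs): $1,261,000 − $49,675 = $1,211,325
First $155,000 at 41% = $63,550.00
Next $176,000 at 33% = $58,080.00
Next $129,000 at 24.5% = $31,605.00
Next $167,500 at 17.5% = $29,312.50
Remaining $583,825 at 8% = $46,706.00
Fee: $63,550.00 + $58,080.00 + $31,605.00 + $29,312.50 + $46,706.00 = $229,253.50
$229,253.50 is under the $292,500 cap.
Referral share: 38.5% of $229,253.50 = $88,262.60; lead counsel retains $229,253.50 − $88,262.60 = $140,990.90.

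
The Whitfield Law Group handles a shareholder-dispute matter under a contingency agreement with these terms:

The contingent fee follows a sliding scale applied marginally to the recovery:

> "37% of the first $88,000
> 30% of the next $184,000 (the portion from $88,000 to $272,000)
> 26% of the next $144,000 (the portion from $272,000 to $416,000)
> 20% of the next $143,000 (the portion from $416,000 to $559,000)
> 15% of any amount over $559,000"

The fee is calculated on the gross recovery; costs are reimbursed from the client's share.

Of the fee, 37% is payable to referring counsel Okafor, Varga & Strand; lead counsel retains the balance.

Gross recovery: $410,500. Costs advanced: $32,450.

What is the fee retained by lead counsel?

$77,975.10

Fee base is the gross recovery, $410,500; costs are reimbursed separately.
First $88,000 at 37% = $32,560.00
Next $184,000 at 30% = $55,200.00
Remaining $138,500 at 26% = $36,010.00
Fee: $32,560.00 + $55,200.00 + $36,010.00 = $123,770.00
Referral share: 37% of $123,770.00 = $45,794.90; lead counsel retains $123,770.00 − $45,794.90 = $77,975.10.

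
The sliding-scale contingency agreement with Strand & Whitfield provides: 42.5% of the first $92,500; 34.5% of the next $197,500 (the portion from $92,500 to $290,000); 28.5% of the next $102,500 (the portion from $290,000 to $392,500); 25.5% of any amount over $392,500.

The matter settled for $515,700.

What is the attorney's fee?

$168,078.50

First $92,500 at 42.5% = $39,312.50
Next $197,500 at 34.5% = $68,137.50
Next $102,500 at 28.5% = $29,212.50
Remaining $123,200 at 25.5% = $31,416.00
Fee: $39,312.50 + $68,137.50 + $29,212.50 + $31,416.00 = $168,078.50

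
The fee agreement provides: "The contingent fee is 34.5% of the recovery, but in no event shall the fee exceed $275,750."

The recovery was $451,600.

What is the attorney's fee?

$155,802.00

34.5% of $451,600 = $155,802.00
That is under the $275,750 cap.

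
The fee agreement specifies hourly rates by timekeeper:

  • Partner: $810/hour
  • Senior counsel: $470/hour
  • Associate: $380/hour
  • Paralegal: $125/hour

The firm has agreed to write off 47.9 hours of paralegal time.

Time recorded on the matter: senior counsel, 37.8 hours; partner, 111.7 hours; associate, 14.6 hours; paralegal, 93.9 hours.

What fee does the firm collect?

Partner: 111.7 × $810 = $90,477.00
Senior counsel: 37.8 × $470 = $17,766.00
Associate: 14.6 × $380 = $5,548.00
Paralegal: 93.9 × $125 = $11,737.50
Subtotal: $125,528.50
Write-off: 47.9 × $125 = $5,987.50
Total: $125,528.50 − $5,987.50 = $119,541.00

$119,541.00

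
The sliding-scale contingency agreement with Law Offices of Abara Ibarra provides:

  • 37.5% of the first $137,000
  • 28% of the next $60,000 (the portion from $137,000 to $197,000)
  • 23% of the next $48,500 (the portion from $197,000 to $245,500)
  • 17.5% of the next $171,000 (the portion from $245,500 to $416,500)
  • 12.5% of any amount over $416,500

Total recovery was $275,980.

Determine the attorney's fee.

First $137,000 at 37.5% = $51,375.00
Next $60,000 at 28% = $16,800.00
Next $48,500 at 23% = $11,155.00
Remaining $30,480 at 17.5% = $5,334.00
Fee: $51,375.00 + $16,800.00 + $11,155.00 + $5,334.00 = $84,664.00

$84,664.00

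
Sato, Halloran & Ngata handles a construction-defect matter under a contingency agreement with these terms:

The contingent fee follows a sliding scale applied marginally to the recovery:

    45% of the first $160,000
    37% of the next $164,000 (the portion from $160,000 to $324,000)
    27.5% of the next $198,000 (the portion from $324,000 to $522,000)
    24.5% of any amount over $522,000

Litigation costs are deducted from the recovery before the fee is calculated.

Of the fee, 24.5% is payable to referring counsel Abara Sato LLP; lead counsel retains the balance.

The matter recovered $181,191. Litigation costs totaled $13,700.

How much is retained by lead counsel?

Fee base (net of costs): $181,191 − $13,700 = $167,491
First $160,000 at 45% = $72,000.00
Remaining $7,491 at 37% = $2,771.67
Fee: $72,000.00 + $2,771.67 = $74,771.67
Referral share: 24.5% of $74,771.67 = $18,319.06; lead counsel retains $74,771.67 − $18,319.06 = $56,452.61.

$56,452.61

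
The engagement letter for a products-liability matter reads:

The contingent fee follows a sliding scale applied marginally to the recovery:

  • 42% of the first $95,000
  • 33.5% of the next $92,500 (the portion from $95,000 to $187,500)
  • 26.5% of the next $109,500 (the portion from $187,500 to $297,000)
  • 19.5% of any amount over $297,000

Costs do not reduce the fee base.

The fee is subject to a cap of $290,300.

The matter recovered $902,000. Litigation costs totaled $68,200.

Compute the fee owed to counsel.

Fee base is the gross recovery, $902,000; costs are reimbursed separately.
First $95,000 at 42% = $39,900.00
Next $92,500 at 33.5% = $30,987.50
Next $109,500 at 26.5% = $29,017.50
Remaining $605,000 at 19.5% = $117,975.00
Fee: $39,900.00 + $30,987.50 + $29,017.50 + $117,975.00 = $217,880.00
$217,880.00 is under the $290,300 cap.

$217,880.00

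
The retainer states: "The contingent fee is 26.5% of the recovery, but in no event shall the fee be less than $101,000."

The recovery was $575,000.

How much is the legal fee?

$152,375.00

26.5% of $575,000 = $152,375.00
That exceeds the $101,000 minimum.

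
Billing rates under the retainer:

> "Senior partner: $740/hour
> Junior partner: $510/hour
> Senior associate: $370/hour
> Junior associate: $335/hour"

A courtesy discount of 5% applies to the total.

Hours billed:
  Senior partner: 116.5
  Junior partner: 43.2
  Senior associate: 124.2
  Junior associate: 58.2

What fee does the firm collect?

$165,008.35

Senior partner: 116.5 × $740 = $86,210.00
Junior partner: 43.2 × $510 = $22,032.00
Senior associate: 124.2 × $370 = $45,954.00
Junior associate: 58.2 × $335 = $19,497.00
Subtotal: $173,693.00
Less 5% discount: −$8,684.65
Total: $173,693.00 − $8,684.65 = $165,008.35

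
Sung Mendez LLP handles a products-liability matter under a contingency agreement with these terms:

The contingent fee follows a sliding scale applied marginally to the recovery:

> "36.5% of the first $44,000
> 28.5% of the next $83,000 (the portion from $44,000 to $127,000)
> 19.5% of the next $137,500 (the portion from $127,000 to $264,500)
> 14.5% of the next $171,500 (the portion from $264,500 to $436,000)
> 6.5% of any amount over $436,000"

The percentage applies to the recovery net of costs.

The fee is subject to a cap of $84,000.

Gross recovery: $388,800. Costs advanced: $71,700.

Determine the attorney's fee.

$74,154.50

Fee base (net of costs): $388,800 − $71,700 = $317,100
First $44,000 at 36.5% = $16,060.00
Next $83,000 at 28.5% = $23,655.00
Next $137,500 at 19.5% = $26,812.50
Remaining $52,600 at 14.5% = $7,627.00
Fee: $16,060.00 + $23,655.00 + $26,812.50 + $7,627.00 = $74,154.50
$74,154.50 is under the $84,000 cap.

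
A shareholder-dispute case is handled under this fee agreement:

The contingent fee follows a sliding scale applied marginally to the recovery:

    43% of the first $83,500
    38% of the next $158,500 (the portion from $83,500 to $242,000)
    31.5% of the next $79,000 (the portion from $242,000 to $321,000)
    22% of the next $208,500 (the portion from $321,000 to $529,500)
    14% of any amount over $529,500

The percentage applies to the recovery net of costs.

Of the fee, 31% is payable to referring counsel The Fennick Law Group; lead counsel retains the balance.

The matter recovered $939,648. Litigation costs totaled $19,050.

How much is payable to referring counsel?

Fee base (net of costs): $939,648 − $19,050 = $920,598
First $83,500 at 43% = $35,905.00
Next $158,500 at 38% = $60,230.00
Next $79,000 at 31.5% = $24,885.00
Next $208,500 at 22% = $45,870.00
Remaining $391,098 at 14% = $54,753.72
Fee: $35,905.00 + $60,230.00 + $24,885.00 + $45,870.00 + $54,753.72 = $221,643.72
Referral share: 31% of $221,643.72 = $68,709.55; lead counsel retains $221,643.72 − $68,709.55 = $152,934.17.

$68,709.55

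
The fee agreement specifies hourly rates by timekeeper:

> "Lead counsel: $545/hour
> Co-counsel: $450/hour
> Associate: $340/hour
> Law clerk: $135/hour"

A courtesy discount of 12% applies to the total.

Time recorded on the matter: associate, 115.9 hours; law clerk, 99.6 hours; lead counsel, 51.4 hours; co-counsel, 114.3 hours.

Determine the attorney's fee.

$116,424.00

Lead counsel: 51.4 × $545 = $28,013.00
Co-counsel: 114.3 × $450 = $51,435.00
Associate: 115.9 × $340 = $39,406.00
Law clerk: 99.6 × $135 = $13,446.00
Subtotal: $132,300.00
Less 12% discount: −$15,876.00
Total: $132,300.00 − $15,876.00 = $116,424.00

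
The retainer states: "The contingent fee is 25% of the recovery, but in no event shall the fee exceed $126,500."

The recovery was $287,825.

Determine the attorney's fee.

25% of $287,825 = $71,956.25
That is under the $126,500 cap.

$71,956.25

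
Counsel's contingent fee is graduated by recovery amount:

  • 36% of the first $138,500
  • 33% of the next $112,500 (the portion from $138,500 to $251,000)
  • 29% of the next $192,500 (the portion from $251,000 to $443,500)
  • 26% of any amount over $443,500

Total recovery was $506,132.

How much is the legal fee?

First $138,500 at 36% = $49,860.00
Next $112,500 at 33% = $37,125.00
Next $192,500 at 29% = $55,825.00
Remaining $62,632 at 26% = $16,284.32
Fee: $49,860.00 + $37,125.00 + $55,825.00 + $16,284.32 = $159,094.32

$159,094.32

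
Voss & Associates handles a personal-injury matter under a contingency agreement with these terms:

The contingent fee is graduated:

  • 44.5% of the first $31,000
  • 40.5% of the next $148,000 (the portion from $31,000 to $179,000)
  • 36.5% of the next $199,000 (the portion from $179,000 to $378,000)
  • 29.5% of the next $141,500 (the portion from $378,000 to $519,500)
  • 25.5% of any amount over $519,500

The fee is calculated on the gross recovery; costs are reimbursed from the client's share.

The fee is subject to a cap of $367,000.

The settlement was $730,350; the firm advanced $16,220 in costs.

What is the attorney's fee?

$241,879.25

Fee base is the gross recovery, $730,350; costs are reimbursed separately.
First $31,000 at 44.5% = $13,795.00
Next $148,000 at 40.5% = $59,940.00
Next $199,000 at 36.5% = $72,635.00
Next $141,500 at 29.5% = $41,742.50
Remaining $210,850 at 25.5% = $53,766.75
Fee: $13,795.00 + $59,940.00 + $72,635.00 + $41,742.50 + $53,766.75 = $241,879.25
$241,879.25 is under the $367,000 cap.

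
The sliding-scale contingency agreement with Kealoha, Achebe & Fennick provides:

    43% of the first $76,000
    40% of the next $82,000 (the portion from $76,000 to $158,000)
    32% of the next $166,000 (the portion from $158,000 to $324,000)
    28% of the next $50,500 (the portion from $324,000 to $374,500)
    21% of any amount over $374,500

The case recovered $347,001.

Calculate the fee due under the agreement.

First $76,000 at 43% = $32,680.00
Next $82,000 at 40% = $32,800.00
Next $166,000 at 32% = $53,120.00
Remaining $23,001 at 28% = $6,440.28
Fee: $32,680.00 + $32,800.00 + $53,120.00 + $6,440.28 = $125,040.28

$125,040.28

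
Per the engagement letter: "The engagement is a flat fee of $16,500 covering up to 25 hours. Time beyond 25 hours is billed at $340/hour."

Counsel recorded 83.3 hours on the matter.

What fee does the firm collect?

Flat fee: $16,500.00
Excess hours: 83.3 − 25 = 58.3
Overrun: 58.3 × $340 = $19,822.00
Total: $16,500.00 + $19,822.00 = $36,322.00

$36,322.00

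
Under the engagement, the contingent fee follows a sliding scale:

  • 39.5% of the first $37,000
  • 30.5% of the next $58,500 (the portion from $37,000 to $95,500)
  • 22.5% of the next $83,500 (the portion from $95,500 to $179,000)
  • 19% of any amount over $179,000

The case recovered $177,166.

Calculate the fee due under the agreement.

First $37,000 at 39.5% = $14,615.00
Next $58,500 at 30.5% = $17,842.50
Remaining $81,666 at 22.5% = $18,374.85
Fee: $14,615.00 + $17,842.50 + $18,374.85 = $50,832.35

$50,832.35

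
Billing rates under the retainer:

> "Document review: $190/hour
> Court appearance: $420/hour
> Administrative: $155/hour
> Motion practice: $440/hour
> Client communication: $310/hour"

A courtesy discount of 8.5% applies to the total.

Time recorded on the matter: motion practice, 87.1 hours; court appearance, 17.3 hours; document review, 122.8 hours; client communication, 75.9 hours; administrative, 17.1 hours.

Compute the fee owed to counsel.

$87,017.87

Document review: 122.8 × $190 = $23,332.00
Court appearance: 17.3 × $420 = $7,266.00
Administrative: 17.1 × $155 = $2,650.50
Motion practice: 87.1 × $440 = $38,324.00
Client communication: 75.9 × $310 = $23,529.00
Subtotal: $95,101.50
Less 8.5% discount: −$8,083.63
Total: $95,101.50 − $8,083.63 = $87,017.87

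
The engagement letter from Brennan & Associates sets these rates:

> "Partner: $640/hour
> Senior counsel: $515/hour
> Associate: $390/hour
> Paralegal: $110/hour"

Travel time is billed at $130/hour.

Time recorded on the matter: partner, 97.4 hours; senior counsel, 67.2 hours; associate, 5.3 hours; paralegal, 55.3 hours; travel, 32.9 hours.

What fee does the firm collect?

Partner: 97.4 × $640 = $62,336.00
Senior counsel: 67.2 × $515 = $34,608.00
Associate: 5.3 × $390 = $2,067.00
Paralegal: 55.3 × $110 = $6,083.00
Subtotal: $62,336.00 + $34,608.00 + $2,067.00 + $6,083.00 = $105,094.00
Travel: 32.9 × $130 = $4,277.00
Total: $105,094.00 + $4,277.00 = $109,371.00

$109,371.00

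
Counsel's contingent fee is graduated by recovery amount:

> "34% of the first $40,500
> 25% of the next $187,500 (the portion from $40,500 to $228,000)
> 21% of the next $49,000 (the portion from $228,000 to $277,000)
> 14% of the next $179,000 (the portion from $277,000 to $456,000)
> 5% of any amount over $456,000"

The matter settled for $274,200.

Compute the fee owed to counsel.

$70,347.00

First $40,500 at 34% = $13,770.00
Next $187,500 at 25% = $46,875.00
Remaining $46,200 at 21% = $9,702.00
Fee: $13,770.00 + $46,875.00 + $9,702.00 = $70,347.00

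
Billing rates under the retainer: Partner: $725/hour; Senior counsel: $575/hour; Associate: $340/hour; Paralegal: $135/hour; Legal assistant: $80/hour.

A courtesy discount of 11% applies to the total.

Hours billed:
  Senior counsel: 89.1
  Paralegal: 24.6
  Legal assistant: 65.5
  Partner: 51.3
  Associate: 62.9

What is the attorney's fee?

$105,351.08

Partner: 51.3 × $725 = $37,192.50
Senior counsel: 89.1 × $575 = $51,232.50
Associate: 62.9 × $340 = $21,386.00
Paralegal: 24.6 × $135 = $3,321.00
Legal assistant: 65.5 × $80 = $5,240.00
Subtotal: $118,372.00
Less 11% discount: −$13,020.92
Total: $118,372.00 − $13,020.92 = $105,351.08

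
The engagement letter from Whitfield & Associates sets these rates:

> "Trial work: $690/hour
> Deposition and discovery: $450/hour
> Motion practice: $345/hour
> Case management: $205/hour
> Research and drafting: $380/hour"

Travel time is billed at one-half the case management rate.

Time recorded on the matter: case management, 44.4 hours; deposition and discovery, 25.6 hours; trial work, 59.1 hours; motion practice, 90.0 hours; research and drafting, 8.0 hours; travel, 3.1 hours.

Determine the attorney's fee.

$95,808.75

Trial work: 59.1 × $690 = $40,779.00
Deposition and discovery: 25.6 × $450 = $11,520.00
Motion practice: 90.0 × $345 = $31,050.00
Case management: 44.4 × $205 = $9,102.00
Research and drafting: 8.0 × $380 = $3,040.00
Subtotal: $40,779.00 + $11,520.00 + $31,050.00 + $9,102.00 + $3,040.00 = $95,491.00
Travel: 3.1 × ($205 ÷ 2) = 3.1 × $102.50 = $317.75
Total: $95,491.00 + $317.75 = $95,808.75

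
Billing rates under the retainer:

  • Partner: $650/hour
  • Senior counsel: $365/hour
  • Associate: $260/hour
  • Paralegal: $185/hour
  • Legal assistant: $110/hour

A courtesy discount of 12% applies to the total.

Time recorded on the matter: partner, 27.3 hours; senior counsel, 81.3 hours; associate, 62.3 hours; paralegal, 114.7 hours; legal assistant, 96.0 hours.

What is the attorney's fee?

Partner: 27.3 × $650 = $17,745.00
Senior counsel: 81.3 × $365 = $29,674.50
Associate: 62.3 × $260 = $16,198.00
Paralegal: 114.7 × $185 = $21,219.50
Legal assistant: 96.0 × $110 = $10,560.00
Subtotal: $95,397.00
Less 12% discount: −$11,447.64
Total: $95,397.00 − $11,447.64 = $83,949.36

$83,949.36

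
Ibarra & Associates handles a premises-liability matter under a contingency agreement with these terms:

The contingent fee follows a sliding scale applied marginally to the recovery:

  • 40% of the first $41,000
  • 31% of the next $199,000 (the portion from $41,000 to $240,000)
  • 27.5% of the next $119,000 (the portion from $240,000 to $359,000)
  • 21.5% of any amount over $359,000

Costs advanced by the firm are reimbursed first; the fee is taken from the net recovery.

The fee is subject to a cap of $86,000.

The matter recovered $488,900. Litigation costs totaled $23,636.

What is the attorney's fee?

Fee base (net of costs): $488,900 − $23,636 = $465,264
First $41,000 at 40% = $16,400.00
Next $199,000 at 31% = $61,690.00
Next $119,000 at 27.5% = $32,725.00
Remaining $106,264 at 21.5% = $22,846.76
Fee: $16,400.00 + $61,690.00 + $32,725.00 + $22,846.76 = $133,661.76
$133,661.76 exceeds the $86,000 cap, so the fee is capped at $86,000.00.

$86,000.00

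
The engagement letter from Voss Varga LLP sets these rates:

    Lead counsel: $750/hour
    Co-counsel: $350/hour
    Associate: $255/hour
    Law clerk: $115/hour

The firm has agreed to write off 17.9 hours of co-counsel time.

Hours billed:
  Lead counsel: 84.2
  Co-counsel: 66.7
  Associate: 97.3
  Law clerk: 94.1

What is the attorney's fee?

Lead counsel: 84.2 × $750 = $63,150.00
Co-counsel: 66.7 × $350 = $23,345.00
Associate: 97.3 × $255 = $24,811.50
Law clerk: 94.1 × $115 = $10,821.50
Subtotal: $122,128.00
Write-off: 17.9 × $350 = $6,265.00
Total: $122,128.00 − $6,265.00 = $115,863.00

$115,863.00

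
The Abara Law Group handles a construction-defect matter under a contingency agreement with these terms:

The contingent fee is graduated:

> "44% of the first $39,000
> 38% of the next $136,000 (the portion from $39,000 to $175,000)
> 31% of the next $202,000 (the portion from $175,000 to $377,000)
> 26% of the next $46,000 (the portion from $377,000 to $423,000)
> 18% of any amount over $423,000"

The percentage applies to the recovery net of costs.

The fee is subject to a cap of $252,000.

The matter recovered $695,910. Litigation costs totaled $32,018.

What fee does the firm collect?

$186,780.56

Fee base (net of costs): $695,910 − $32,018 = $663,892
First $39,000 at 44% = $17,160.00
Next $136,000 at 38% = $51,680.00
Next $202,000 at 31% = $62,620.00
Next $46,000 at 26% = $11,960.00
Remaining $240,892 at 18% = $43,360.56
Fee: $17,160.00 + $51,680.00 + $62,620.00 + $11,960.00 + $43,360.56 = $186,780.56
$186,780.56 is under the $252,000 cap.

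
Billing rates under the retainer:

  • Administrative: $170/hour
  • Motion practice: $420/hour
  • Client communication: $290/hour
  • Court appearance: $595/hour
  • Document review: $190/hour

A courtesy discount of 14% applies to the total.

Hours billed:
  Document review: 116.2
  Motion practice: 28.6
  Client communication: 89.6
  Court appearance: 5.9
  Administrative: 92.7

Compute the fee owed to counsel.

$68,235.41

Administrative: 92.7 × $170 = $15,759.00
Motion practice: 28.6 × $420 = $12,012.00
Client communication: 89.6 × $290 = $25,984.00
Court appearance: 5.9 × $595 = $3,510.50
Document review: 116.2 × $190 = $22,078.00
Subtotal: $79,343.50
Less 14% discount: −$11,108.09
Total: $79,343.50 − $11,108.09 = $68,235.41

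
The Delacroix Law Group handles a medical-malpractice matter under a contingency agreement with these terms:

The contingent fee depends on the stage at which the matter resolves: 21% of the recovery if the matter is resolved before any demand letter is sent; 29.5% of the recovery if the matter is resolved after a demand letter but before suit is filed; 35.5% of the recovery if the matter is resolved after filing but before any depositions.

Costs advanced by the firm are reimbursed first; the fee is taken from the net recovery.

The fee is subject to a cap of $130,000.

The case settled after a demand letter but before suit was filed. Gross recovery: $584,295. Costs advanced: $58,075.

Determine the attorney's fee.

Fee base (net of costs): $584,295 − $58,075 = $526,220
The matter settled after a demand letter but before suit was filed, so the 29.5% rate applies.
$526,220 × 29.5% = $155,234.90
$155,234.90 exceeds the $130,000 cap, so the fee is capped at $130,000.00.

$130,000.00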